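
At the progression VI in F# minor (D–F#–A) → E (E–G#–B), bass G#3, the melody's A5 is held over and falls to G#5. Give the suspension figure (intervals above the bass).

9–8 suspension.

At the second chord the bass is G#3. The suspended A5 lies a ninth above the bass; after resolving down by step to G#5, the interval above the bass becomes an octave.
Suspension figures are named by those two intervals: 9–8.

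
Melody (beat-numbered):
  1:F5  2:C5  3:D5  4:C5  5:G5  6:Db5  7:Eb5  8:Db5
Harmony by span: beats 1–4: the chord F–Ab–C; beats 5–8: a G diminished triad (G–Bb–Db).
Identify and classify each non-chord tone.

The harmony at that moment is F minor triad (F, Ab, C); D5 is not a chord tone.
It is approached by step up from C5 and left by step down to C5.
Step away and step back to the same note — a neighbor tone (upper neighbor).
The harmony at that moment is G diminished triad (G, Bb, Db); Eb5 is not a chord tone.
It is approached by step up from Db5 and left by step down to Db5.
Step away and step back to the same note — a neighbor tone (upper neighbor).

D5 (beat 3) — neighbor tone; Eb5 (beat 7) — neighbor tone.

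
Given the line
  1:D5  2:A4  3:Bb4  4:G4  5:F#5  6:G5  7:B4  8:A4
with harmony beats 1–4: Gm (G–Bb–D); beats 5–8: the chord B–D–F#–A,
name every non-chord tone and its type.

The harmony at that moment is G minor triad (G, Bb, D); A4 is not a chord tone.
It is approached by leap down from D5 and left by step up to Bb4.
Leap in, step out — an appoggiatura.
The harmony at that moment is B minor seventh chord (B, D, F#, A); G5 is not a chord tone.
It is approached by step up from F#5 and left by leap down to B4.
Step in, leap out — an escape tone.

A4 (beat 2) — appoggiatura; G5 (beat 6) — escape tone.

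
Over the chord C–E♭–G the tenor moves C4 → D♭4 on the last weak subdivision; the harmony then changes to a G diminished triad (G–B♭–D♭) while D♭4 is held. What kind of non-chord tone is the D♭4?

D♭4 is an anticipation.

The harmony at that moment is C minor triad (C, E♭, G); D♭4 is not a chord tone.
It is approached by step up from C4 and then sustained as the same pitch into the next harmony.
Arriving early and becoming a chord tone when the harmony changes — an anticipation.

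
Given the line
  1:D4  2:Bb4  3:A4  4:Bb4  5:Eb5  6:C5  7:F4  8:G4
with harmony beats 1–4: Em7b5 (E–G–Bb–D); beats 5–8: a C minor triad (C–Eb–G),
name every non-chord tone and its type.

A4 (beat 3) — neighbor tone; F4 (beat 7) — appoggiatura.

The harmony at that moment is E half-diminished seventh chord (E, G, Bb, D); A4 is not a chord tone.
It is approached by step down from Bb4 and left by step up to Bb4.
Step away and step back to the same note — a neighbor tone (lower neighbor).
The harmony at that moment is C minor triad (C, Eb, G); F4 is not a chord tone.
It is approached by leap down from C5 and left by step up to G4.
Leap in, step out — an appoggiatura.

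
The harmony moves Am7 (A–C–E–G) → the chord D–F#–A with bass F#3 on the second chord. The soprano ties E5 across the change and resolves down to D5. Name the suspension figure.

7–6 suspension.

At the second chord the bass is F#3. The suspended E5 lies a seventh above the bass; after resolving down by step to D5, the interval above the bass becomes a sixth.
Suspension figures are named by those two intervals: 7–6.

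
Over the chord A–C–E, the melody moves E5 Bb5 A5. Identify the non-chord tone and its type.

The harmony at that moment is A minor triad (A, C, E); Bb5 is not a chord tone.
It is approached by leap up from E5 and left by step down to A5.
Leap in, step out — an appoggiatura.

Bb5 is an appoggiatura.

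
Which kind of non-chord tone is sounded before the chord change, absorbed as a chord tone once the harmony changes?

Approach: ahead of the chord change (typically by step), so it is dissonant against the current harmony. Departure: none — the same pitch is restated or held and is a chord tone of the new harmony.
Dissonant first, consonant once the harmony catches up: the note simply arrives early — an anticipation. (The reverse timing, consonant first and dissonant after the change, would be a suspension or retardation.)

Anticipation.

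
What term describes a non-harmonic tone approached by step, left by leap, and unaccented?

Escape tone.

Approach: by step. Departure: by leap. Metric position: weak.
Step in, leap out, from a weak position — an escape tone (échappée). (It is the mirror image of the appoggiatura, which leaps in and steps out on a strong beat.)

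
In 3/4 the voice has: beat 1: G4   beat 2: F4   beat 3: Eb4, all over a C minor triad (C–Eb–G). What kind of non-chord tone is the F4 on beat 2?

Passing tone.

The harmony at that moment is C minor triad (C, Eb, G); F4 is not a chord tone.
It is approached by step down from G4 and left by step down to Eb4.
Step in, step out in the same direction — a passing tone.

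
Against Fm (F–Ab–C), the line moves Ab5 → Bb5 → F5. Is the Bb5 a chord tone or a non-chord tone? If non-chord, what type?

Non-chord tone — an escape tone.

The harmony at that moment is F minor triad (F, Ab, C); Bb5 is not a chord tone.
It is approached by step up from Ab5 and left by leap down to F5.
Step in, leap out — an escape tone.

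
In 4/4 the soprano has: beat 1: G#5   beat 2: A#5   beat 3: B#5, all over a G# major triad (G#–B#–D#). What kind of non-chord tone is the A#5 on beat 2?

Passing tone.

The harmony at that moment is G# major triad (G#, B#, D#); A#5 is not a chord tone.
It is approached by step up from G#5 and left by step up to B#5.
Step in, step out in the same direction — a passing tone.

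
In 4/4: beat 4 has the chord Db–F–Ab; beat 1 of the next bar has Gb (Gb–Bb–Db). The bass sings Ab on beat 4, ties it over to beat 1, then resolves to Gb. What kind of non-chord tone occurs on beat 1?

Suspension.

The harmony at that moment is Gb major triad (Gb, Bb, Db); Ab is not a chord tone.
It is held over (the same pitch as the preceding Ab) and left by step down to Gb.
Held over from the previous chord and resolving down by step — a suspension.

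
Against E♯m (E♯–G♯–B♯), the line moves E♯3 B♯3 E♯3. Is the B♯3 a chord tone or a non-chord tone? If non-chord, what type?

Chord tone (the fifth of E# minor triad).

E# minor triad contains E♯, G♯, B♯; B♯ is the fifth, so it is a chord tone.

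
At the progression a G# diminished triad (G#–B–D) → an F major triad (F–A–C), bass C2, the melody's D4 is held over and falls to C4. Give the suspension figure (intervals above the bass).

9–8 suspension.

At the second chord the bass is C2. The suspended D4 lies a ninth above the bass; after resolving down by step to C4, the interval above the bass becomes an octave.
Suspension figures are named by those two intervals: 9–8.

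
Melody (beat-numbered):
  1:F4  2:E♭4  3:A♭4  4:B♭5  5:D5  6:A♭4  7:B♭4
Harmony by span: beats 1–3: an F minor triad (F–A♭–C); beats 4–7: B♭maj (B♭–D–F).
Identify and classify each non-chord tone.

E♭4 (beat 2) — escape tone; A♭4 (beat 6) — appoggiatura.

The harmony at that moment is F minor triad (F, A♭, C); E♭4 is not a chord tone.
It is approached by step down from F4 and left by leap up to A♭4.
Step in, leap out — an escape tone.
The harmony at that moment is B♭ major triad (B♭, D, F); A♭4 is not a chord tone.
It is approached by leap down from D5 and left by step up to B♭4.
Leap in, step out — an appoggiatura.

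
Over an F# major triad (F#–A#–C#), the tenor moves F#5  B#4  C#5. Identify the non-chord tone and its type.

B#4 is an appoggiatura.

The harmony at that moment is F# major triad (F#, A#, C#); B#4 is not a chord tone.
It is approached by leap down from F#5 and left by step up to C#5.
Leap in, step out — an appoggiatura.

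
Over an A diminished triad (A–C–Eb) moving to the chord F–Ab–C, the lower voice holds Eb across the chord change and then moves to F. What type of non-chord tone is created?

The harmony at that moment is F minor triad (F, Ab, C); Eb is not a chord tone.
It is held over (the same pitch as the preceding Eb) and left by step up to F.
Held over from the previous chord and resolving up by step — a retardation.

Eb is a retardation.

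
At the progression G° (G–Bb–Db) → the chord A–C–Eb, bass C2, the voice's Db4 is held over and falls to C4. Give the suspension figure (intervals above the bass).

At the second chord the bass is C2. The suspended Db4 lies a ninth above the bass; after resolving down by step to C4, the interval above the bass becomes an octave.
Suspension figures are named by those two intervals: 9–8.

9–8 suspension.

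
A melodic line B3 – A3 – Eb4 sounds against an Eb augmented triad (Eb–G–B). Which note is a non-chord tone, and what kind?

The harmony at that moment is Eb augmented triad (Eb, G, B); A3 is not a chord tone.
It is approached by step down from B3 and left by leap up to Eb4.
Step in, leap out — an escape tone.

A3 is an escape tone.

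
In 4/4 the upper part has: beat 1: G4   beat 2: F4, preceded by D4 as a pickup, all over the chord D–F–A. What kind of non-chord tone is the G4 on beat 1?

Appoggiatura.

The harmony at that moment is D minor triad (D, F, A); G4 is not a chord tone.
It is approached by leap up from D4 and left by step down to F4.
Leap in, step out, metrically accented — an appoggiatura.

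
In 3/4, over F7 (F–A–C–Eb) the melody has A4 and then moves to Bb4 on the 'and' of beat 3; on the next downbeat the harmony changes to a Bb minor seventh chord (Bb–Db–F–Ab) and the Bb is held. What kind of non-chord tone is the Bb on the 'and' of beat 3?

Anticipation.

The harmony at that moment is F dominant seventh chord (F, A, C, Eb); Bb4 is not a chord tone.
It is approached by step up from A4 and then sustained as the same pitch into the next harmony.
Arriving early and becoming a chord tone when the harmony changes — an anticipation.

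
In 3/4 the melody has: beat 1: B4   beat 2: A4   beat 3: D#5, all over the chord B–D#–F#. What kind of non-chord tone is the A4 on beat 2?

The harmony at that moment is B major triad (B, D#, F#); A4 is not a chord tone.
It is approached by step down from B4 and left by leap up to D#5.
Step in, leap out, on a weak beat — an escape tone.

Escape tone.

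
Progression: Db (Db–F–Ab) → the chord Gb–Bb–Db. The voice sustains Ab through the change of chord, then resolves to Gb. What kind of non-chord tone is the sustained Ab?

The harmony at that moment is Gb major triad (Gb, Bb, Db); Ab is not a chord tone.
It is held over (the same pitch as the preceding Ab) and left by step down to Gb.
Held over from the previous chord and resolving down by step — a suspension.

Ab is a suspension.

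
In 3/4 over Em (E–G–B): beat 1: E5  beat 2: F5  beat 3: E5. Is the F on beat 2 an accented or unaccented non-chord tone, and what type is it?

Unaccented neighbor tone.

The harmony at that moment is E minor triad (E, G, B); F5 is not a chord tone.
It is approached by step up from E5 and left by step down to E5.
Step away and step back to the same note — a neighbor tone (upper neighbor).
It falls on a weak beat, so it is unaccented.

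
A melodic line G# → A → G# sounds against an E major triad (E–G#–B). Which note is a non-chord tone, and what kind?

The harmony at that moment is E major triad (E, G#, B); A is not a chord tone.
It is approached by step up from G# and left by step down to G#.
Step away and step back to the same note — a neighbor tone (upper neighbor).

A is a neighbor tone.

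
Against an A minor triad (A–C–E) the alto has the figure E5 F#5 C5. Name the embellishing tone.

F#5 is an escape tone.

The harmony at that moment is A minor triad (A, C, E); F#5 is not a chord tone.
It is approached by step up from E5 and left by leap down to C5.
Step in, leap out — an escape tone.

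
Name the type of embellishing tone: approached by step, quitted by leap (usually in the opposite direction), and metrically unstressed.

Escape tone.

Approach: by step. Departure: by leap. Metric position: weak.
Step in, leap out, from a weak position — an escape tone (échappée). (It is the mirror image of the appoggiatura, which leaps in and steps out on a strong beat.)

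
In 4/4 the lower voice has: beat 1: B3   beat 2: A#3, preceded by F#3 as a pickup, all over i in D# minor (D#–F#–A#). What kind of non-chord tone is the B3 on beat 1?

The harmony at that moment is D# minor triad (D#, F#, A#); B3 is not a chord tone.
It is approached by leap up from F#3 and left by step down to A#3.
Leap in, step out, metrically accented — an appoggiatura.

Appoggiatura.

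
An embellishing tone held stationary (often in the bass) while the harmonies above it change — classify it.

Pedal tone.

Approach: none. Departure: none — a single pitch is sustained while the chords change around it, passing through harmonies that do not contain it.
No melodic motion at all; the dissonance is created entirely by the moving harmonies against the stationary note — a pedal tone (pedal point).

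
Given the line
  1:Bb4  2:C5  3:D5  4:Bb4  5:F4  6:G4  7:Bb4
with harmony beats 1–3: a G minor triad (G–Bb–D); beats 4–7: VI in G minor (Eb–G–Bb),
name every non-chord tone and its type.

C5 (beat 2) — passing tone; F4 (beat 5) — appoggiatura.

The harmony at that moment is G minor triad (G, Bb, D); C5 is not a chord tone.
It is approached by step up from Bb4 and left by step up to D5.
Step in, step out in the same direction — a passing tone.
The harmony at that moment is Eb major triad (Eb, G, Bb); F4 is not a chord tone.
It is approached by leap down from Bb4 and left by step up to G4.
Leap in, step out — an appoggiatura.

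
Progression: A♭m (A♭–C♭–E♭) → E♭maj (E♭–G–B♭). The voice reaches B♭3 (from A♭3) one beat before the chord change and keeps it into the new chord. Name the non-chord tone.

The harmony at that moment is A♭ minor triad (A♭, C♭, E♭); B♭3 is not a chord tone.
It is approached by step up from A♭3 and then sustained as the same pitch into the next harmony.
Arriving early and becoming a chord tone when the harmony changes — an anticipation.

B♭3 is an anticipation.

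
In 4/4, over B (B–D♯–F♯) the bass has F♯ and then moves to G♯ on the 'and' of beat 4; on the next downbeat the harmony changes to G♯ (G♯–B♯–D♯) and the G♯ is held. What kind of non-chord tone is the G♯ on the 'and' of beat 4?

Anticipation.

The harmony at that moment is B major triad (B, D♯, F♯); G♯ is not a chord tone.
It is approached by step up from F♯ and then sustained as the same pitch into the next harmony.
Arriving early and becoming a chord tone when the harmony changes — an anticipation.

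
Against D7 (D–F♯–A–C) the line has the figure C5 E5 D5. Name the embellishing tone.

The harmony at that moment is D dominant seventh chord (D, F♯, A, C); E5 is not a chord tone.
It is approached by leap up from C5 and left by step down to D5.
Leap in, step out — an appoggiatura.

E5 is an appoggiatura.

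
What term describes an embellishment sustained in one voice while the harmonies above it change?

Approach: none. Departure: none — a single pitch is sustained while the chords change around it, passing through harmonies that do not contain it.
No melodic motion at all; the dissonance is created entirely by the moving harmonies against the stationary note — a pedal tone (pedal point).

Pedal tone.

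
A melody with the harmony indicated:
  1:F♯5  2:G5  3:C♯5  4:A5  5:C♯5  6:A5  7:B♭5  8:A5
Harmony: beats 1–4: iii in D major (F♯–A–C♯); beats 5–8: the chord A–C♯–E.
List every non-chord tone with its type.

G5 (beat 2) — escape tone; B♭5 (beat 7) — neighbor tone.

The harmony at that moment is F♯ minor triad (F♯, A, C♯); G5 is not a chord tone.
It is approached by step up from F♯5 and left by leap down to C♯5.
Step in, leap out — an escape tone.
The harmony at that moment is A major triad (A, C♯, E); B♭5 is not a chord tone.
It is approached by step up from A5 and left by step down to A5.
Step away and step back to the same note — a neighbor tone (upper neighbor).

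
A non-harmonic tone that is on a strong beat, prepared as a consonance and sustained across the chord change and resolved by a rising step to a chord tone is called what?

Approach: by preparation — the pitch is first a chord tone, then held (tied or repeated) while the harmony changes under it. Departure: up by step. Metric position: strong.
A prepared dissonance that resolves upward by step — a retardation. (The same figure resolving downward would be a suspension.)

Retardation.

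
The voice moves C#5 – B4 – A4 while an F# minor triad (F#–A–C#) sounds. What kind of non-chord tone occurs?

The harmony at that moment is F# minor triad (F#, A, C#); B4 is not a chord tone.
It is approached by step down from C#5 and left by step down to A4.
Step in, step out in the same direction — a passing tone.

B4 is a passing tone.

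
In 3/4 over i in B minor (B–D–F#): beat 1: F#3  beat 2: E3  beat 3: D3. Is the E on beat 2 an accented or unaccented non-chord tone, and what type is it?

Unaccented passing tone.

The harmony at that moment is B minor triad (B, D, F#); E3 is not a chord tone.
It is approached by step down from F#3 and left by step down to D3.
Step in, step out in the same direction — a passing tone.
It falls on a weak beat, so it is unaccented.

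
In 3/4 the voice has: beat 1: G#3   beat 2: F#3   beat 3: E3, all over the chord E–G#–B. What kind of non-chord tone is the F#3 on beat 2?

The harmony at that moment is E major triad (E, G#, B); F#3 is not a chord tone.
It is approached by step down from G#3 and left by step down to E3.
Step in, step out in the same direction — a passing tone.

Passing tone.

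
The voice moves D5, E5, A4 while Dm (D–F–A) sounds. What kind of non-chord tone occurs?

E5 is an escape tone.

The harmony at that moment is D minor triad (D, F, A); E5 is not a chord tone.
It is approached by step up from D5 and left by leap down to A4.
Step in, leap out — an escape tone.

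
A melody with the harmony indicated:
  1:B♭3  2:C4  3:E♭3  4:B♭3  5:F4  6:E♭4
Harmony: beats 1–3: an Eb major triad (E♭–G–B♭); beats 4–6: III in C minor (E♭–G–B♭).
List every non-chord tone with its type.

The harmony at that moment is E♭ major triad (E♭, G, B♭); C4 is not a chord tone.
It is approached by step up from B♭3 and left by leap down to E♭3.
Step in, leap out — an escape tone.
The harmony at that moment is E♭ major triad (E♭, G, B♭); F4 is not a chord tone.
It is approached by leap up from B♭3 and left by step down to E♭4.
Leap in, step out — an appoggiatura.

C4 (beat 2) — escape tone; F4 (beat 5) — appoggiatura.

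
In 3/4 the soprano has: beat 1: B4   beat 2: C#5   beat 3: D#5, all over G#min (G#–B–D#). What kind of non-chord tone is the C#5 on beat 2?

The harmony at that moment is G# minor triad (G#, B, D#); C#5 is not a chord tone.
It is approached by step up from B4 and left by step up to D#5.
Step in, step out in the same direction — a passing tone.

Passing tone.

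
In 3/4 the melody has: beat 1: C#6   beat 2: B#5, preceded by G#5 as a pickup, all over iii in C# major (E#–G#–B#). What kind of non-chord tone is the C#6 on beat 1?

The harmony at that moment is E# minor triad (E#, G#, B#); C#6 is not a chord tone.
It is approached by leap up from G#5 and left by step down to B#5.
Leap in, step out, metrically accented — an appoggiatura.

Appoggiatura.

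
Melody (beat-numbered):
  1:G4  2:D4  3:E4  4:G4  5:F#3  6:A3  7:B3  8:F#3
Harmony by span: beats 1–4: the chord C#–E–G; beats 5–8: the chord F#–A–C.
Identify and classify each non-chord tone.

D4 (beat 2) — appoggiatura; B3 (beat 7) — escape tone.

The harmony at that moment is C# diminished triad (C#, E, G); D4 is not a chord tone.
It is approached by leap down from G4 and left by step up to E4.
Leap in, step out — an appoggiatura.
The harmony at that moment is F# diminished triad (F#, A, C); B3 is not a chord tone.
It is approached by step up from A3 and left by leap down to F#3.
Step in, leap out — an escape tone.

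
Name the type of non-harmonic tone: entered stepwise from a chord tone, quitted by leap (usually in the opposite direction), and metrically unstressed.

Escape tone.

Approach: by step. Departure: by leap. Metric position: weak.
Step in, leap out, from a weak position — an escape tone (échappée). (It is the mirror image of the appoggiatura, which leaps in and steps out on a strong beat.)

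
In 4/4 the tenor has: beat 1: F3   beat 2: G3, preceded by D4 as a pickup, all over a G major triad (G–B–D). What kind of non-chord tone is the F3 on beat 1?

The harmony at that moment is G major triad (G, B, D); F3 is not a chord tone.
It is approached by leap down from D4 and left by step up to G3.
Leap in, step out, metrically accented — an appoggiatura.

Appoggiatura.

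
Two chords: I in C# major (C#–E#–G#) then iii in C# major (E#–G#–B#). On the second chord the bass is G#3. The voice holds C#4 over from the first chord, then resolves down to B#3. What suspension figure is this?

4–3 suspension.

At the second chord the bass is G#3. The suspended C#4 lies a fourth above the bass; after resolving down by step to B#3, the interval above the bass becomes a third.
Suspension figures are named by those two intervals: 4–3.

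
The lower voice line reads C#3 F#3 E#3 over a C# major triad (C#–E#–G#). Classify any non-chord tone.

The harmony at that moment is C# major triad (C#, E#, G#); F#3 is not a chord tone.
It is approached by leap up from C#3 and left by step down to E#3.
Leap in, step out — an appoggiatura.

F#3 is an appoggiatura.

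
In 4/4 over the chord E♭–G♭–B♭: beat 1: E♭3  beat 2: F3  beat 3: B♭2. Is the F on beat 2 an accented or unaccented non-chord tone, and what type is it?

Unaccented escape tone.

The harmony at that moment is E♭ minor triad (E♭, G♭, B♭); F3 is not a chord tone.
It is approached by step up from E♭3 and left by leap down to B♭2.
Step in, leap out — an escape tone.
It falls on a weak beat, so it is unaccented.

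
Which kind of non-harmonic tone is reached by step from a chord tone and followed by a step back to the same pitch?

Approach: by step. Departure: by step in the opposite direction, back to the starting pitch.
Stepwise on both sides but reversing to return to the same chord tone — a neighbor tone. (Had it continued onward in the same direction it would be a passing tone instead.)

Neighbor tone.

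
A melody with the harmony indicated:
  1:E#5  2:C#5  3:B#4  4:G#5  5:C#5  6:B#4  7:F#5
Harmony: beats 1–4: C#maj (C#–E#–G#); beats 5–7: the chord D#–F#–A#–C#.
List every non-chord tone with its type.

B#4 (beat 3) — escape tone; B#4 (beat 6) — escape tone.

The harmony at that moment is C# major triad (C#, E#, G#); B#4 is not a chord tone.
It is approached by step down from C#5 and left by leap up to G#5.
Step in, leap out — an escape tone.
The harmony at that moment is D# minor seventh chord (D#, F#, A#, C#); B#4 is not a chord tone.
It is approached by step down from C#5 and left by leap up to F#5.
Step in, leap out — an escape tone.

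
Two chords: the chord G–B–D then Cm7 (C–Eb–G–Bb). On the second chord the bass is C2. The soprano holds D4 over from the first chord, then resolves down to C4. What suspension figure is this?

At the second chord the bass is C2. The suspended D4 lies a ninth above the bass; after resolving down by step to C4, the interval above the bass becomes an octave.
Suspension figures are named by those two intervals: 9–8.

9–8 suspension.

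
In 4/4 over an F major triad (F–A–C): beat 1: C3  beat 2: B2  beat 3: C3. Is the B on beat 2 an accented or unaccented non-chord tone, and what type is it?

Unaccented neighbor tone.

The harmony at that moment is F major triad (F, A, C); B2 is not a chord tone.
It is approached by step down from C3 and left by step up to C3.
Step away and step back to the same note — a neighbor tone (lower neighbor).
It falls on a weak beat, so it is unaccented.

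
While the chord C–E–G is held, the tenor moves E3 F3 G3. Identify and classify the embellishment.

The harmony at that moment is C major triad (C, E, G); F3 is not a chord tone.
It is approached by step up from E3 and left by step up to G3.
Step in, step out in the same direction — a passing tone.

F3 is a passing tone.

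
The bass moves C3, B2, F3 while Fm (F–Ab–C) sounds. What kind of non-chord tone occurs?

B2 is an escape tone.

The harmony at that moment is F minor triad (F, Ab, C); B2 is not a chord tone.
It is approached by step down from C3 and left by leap up to F3.
Step in, leap out — an escape tone.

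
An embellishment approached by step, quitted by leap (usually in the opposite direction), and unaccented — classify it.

Escape tone.

Approach: by step. Departure: by leap. Metric position: weak.
Step in, leap out, from a weak position — an escape tone (échappée). (It is the mirror image of the appoggiatura, which leaps in and steps out on a strong beat.)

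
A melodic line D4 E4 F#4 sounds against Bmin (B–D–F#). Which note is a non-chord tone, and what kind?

The harmony at that moment is B minor triad (B, D, F#); E4 is not a chord tone.
It is approached by step up from D4 and left by step up to F#4.
Step in, step out in the same direction — a passing tone.

E4 is a passing tone.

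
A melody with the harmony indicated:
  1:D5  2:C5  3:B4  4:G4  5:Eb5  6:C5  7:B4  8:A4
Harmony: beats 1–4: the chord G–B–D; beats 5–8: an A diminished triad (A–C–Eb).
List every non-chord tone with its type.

C5 (beat 2) — passing tone; B4 (beat 7) — passing tone.

The harmony at that moment is G major triad (G, B, D); C5 is not a chord tone.
It is approached by step down from D5 and left by step down to B4.
Step in, step out in the same direction — a passing tone.
The harmony at that moment is A diminished triad (A, C, Eb); B4 is not a chord tone.
It is approached by step down from C5 and left by step down to A4.
Step in, step out in the same direction — a passing tone.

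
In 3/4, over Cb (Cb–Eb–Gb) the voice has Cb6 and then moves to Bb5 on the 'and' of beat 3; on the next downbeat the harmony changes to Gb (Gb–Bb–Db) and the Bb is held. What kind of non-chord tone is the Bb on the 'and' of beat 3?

The harmony at that moment is Cb major triad (Cb, Eb, Gb); Bb5 is not a chord tone.
It is approached by step down from Cb6 and then sustained as the same pitch into the next harmony.
Arriving early and becoming a chord tone when the harmony changes — an anticipation.

Anticipation.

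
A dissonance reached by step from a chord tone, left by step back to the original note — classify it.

Neighbor tone.

Approach: by step. Departure: by step in the opposite direction, back to the starting pitch.
Stepwise on both sides but reversing to return to the same chord tone — a neighbor tone. (Had it continued onward in the same direction it would be a passing tone instead.)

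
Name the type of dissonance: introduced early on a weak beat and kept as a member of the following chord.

Approach: ahead of the chord change (typically by step), so it is dissonant against the current harmony. Departure: none — the same pitch is restated or held and is a chord tone of the new harmony.
Dissonant first, consonant once the harmony catches up: the note simply arrives early — an anticipation. (The reverse timing, consonant first and dissonant after the change, would be a suspension or retardation.)

Anticipation.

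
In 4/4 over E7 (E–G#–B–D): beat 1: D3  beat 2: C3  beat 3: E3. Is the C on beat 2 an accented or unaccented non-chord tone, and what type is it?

Unaccented escape tone.

The harmony at that moment is E dominant seventh chord (E, G#, B, D); C3 is not a chord tone.
It is approached by step down from D3 and left by leap up to E3.
Step in, leap out — an escape tone.
It falls on a weak beat, so it is unaccented.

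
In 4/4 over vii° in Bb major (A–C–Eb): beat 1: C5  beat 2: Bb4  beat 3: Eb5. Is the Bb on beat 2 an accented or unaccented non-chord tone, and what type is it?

The harmony at that moment is A diminished triad (A, C, Eb); Bb4 is not a chord tone.
It is approached by step down from C5 and left by leap up to Eb5.
Step in, leap out — an escape tone.
It falls on a weak beat, so it is unaccented.

Unaccented escape tone.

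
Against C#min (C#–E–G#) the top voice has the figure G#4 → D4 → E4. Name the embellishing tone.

The harmony at that moment is C# minor triad (C#, E, G#); D4 is not a chord tone.
It is approached by leap down from G#4 and left by step up to E4.
Leap in, step out — an appoggiatura.

D4 is an appoggiatura.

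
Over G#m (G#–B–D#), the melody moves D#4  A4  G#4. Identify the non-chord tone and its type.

The harmony at that moment is G# minor triad (G#, B, D#); A4 is not a chord tone.
It is approached by leap up from D#4 and left by step down to G#4.
Leap in, step out — an appoggiatura.

A4 is an appoggiatura.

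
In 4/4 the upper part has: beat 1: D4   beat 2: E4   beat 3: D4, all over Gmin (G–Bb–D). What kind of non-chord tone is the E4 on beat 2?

Upper neighbor tone.

The harmony at that moment is G minor triad (G, Bb, D); E4 is not a chord tone.
It is approached by step up from D4 and left by step down to D4.
Step away and step back to the same note — a neighbor tone (upper neighbor).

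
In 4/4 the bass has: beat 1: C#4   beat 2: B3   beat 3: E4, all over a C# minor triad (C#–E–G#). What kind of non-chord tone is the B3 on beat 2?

The harmony at that moment is C# minor triad (C#, E, G#); B3 is not a chord tone.
It is approached by step down from C#4 and left by leap up to E4.
Step in, leap out, on a weak beat — an escape tone.

Escape tone.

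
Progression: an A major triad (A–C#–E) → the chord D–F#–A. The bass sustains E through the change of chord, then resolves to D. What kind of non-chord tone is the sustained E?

E is a suspension.

The harmony at that moment is D major triad (D, F#, A); E is not a chord tone.
It is held over (the same pitch as the preceding E) and left by step down to D.
Held over from the previous chord and resolving down by step — a suspension.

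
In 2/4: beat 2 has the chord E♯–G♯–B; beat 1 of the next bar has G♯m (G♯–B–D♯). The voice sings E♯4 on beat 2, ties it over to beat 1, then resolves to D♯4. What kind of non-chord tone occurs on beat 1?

The harmony at that moment is G♯ minor triad (G♯, B, D♯); E♯4 is not a chord tone.
It is held over (the same pitch as the preceding E♯4) and left by step down to D♯4.
Held over from the previous chord and resolving down by step — a suspension.

Suspension.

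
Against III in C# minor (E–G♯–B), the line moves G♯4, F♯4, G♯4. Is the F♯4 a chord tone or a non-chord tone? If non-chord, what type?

The harmony at that moment is E major triad (E, G♯, B); F♯4 is not a chord tone.
It is approached by step down from G♯4 and left by step up to G♯4.
Step away and step back to the same note — a neighbor tone (lower neighbor).

Non-chord tone — a neighbor tone.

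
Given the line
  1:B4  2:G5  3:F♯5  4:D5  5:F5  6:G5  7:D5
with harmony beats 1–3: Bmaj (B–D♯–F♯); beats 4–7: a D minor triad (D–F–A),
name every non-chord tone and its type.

G5 (beat 2) — appoggiatura; G5 (beat 6) — escape tone.

The harmony at that moment is B major triad (B, D♯, F♯); G5 is not a chord tone.
It is approached by leap up from B4 and left by step down to F♯5.
Leap in, step out — an appoggiatura.
The harmony at that moment is D minor triad (D, F, A); G5 is not a chord tone.
It is approached by step up from F5 and left by leap down to D5.
Step in, leap out — an escape tone.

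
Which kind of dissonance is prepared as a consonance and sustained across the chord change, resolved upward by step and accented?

Approach: by preparation — the pitch is first a chord tone, then held (tied or repeated) while the harmony changes under it. Departure: up by step. Metric position: strong.
A prepared dissonance that resolves upward by step — a retardation. (The same figure resolving downward would be a suspension.)

Retardation.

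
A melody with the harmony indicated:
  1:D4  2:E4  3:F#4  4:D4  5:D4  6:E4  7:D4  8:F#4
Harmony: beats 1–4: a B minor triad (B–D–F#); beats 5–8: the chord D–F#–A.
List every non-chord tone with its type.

E4 (beat 2) — passing tone; E4 (beat 6) — neighbor tone.

The harmony at that moment is B minor triad (B, D, F#); E4 is not a chord tone.
It is approached by step up from D4 and left by step up to F#4.
Step in, step out in the same direction — a passing tone.
The harmony at that moment is D major triad (D, F#, A); E4 is not a chord tone.
It is approached by step up from D4 and left by step down to D4.
Step away and step back to the same note — a neighbor tone (upper neighbor).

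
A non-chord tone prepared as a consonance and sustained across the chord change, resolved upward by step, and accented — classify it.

Approach: by preparation — the pitch is first a chord tone, then held (tied or repeated) while the harmony changes under it. Departure: up by step. Metric position: strong.
A prepared dissonance that resolves upward by step — a retardation. (The same figure resolving downward would be a suspension.)

Retardation.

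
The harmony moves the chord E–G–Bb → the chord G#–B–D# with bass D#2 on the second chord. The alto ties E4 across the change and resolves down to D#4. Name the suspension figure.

9–8 suspension.

At the second chord the bass is D#2. The suspended E4 lies a ninth above the bass; after resolving down by step to D#4, the interval above the bass becomes an octave.
Suspension figures are named by those two intervals: 9–8.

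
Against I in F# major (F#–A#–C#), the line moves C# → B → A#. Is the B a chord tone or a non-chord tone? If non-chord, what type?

Non-chord tone — a passing tone.

The harmony at that moment is F# major triad (F#, A#, C#); B is not a chord tone.
It is approached by step down from C# and left by step down to A#.
Step in, step out in the same direction — a passing tone.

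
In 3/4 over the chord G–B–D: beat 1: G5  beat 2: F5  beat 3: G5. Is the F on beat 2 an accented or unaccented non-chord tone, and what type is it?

The harmony at that moment is G major triad (G, B, D); F5 is not a chord tone.
It is approached by step down from G5 and left by step up to G5.
Step away and step back to the same note — a neighbor tone (lower neighbor).
It falls on a weak beat, so it is unaccented.

Unaccented neighbor tone.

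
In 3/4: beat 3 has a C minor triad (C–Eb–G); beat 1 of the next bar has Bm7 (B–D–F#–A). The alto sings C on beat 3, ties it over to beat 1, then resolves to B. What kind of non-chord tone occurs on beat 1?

The harmony at that moment is B minor seventh chord (B, D, F#, A); C is not a chord tone.
It is held over (the same pitch as the preceding C) and left by step down to B.
Held over from the previous chord and resolving down by step — a suspension.

Suspension.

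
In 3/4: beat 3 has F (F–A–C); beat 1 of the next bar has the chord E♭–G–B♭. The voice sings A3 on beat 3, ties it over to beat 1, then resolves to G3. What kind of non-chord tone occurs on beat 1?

The harmony at that moment is E♭ major triad (E♭, G, B♭); A3 is not a chord tone.
It is held over (the same pitch as the preceding A3) and left by step down to G3.
Held over from the previous chord and resolving down by step — a suspension.

Suspension.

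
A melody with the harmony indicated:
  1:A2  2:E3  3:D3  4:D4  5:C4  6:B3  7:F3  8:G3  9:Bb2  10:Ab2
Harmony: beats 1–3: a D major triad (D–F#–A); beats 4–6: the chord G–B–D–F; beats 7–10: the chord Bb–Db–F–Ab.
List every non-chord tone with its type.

The harmony at that moment is D major triad (D, F#, A); E3 is not a chord tone.
It is approached by leap up from A2 and left by step down to D3.
Leap in, step out — an appoggiatura.
The harmony at that moment is G dominant seventh chord (G, B, D, F); C4 is not a chord tone.
It is approached by step down from D4 and left by step down to B3.
Step in, step out in the same direction — a passing tone.
The harmony at that moment is Bb minor seventh chord (Bb, Db, F, Ab); G3 is not a chord tone.
It is approached by step up from F3 and left by leap down to Bb2.
Step in, leap out — an escape tone.

E3 (beat 2) — appoggiatura; C4 (beat 5) — passing tone; G3 (beat 8) — escape tone.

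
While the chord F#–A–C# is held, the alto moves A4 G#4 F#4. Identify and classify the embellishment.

G#4 is a passing tone.

The harmony at that moment is F# minor triad (F#, A, C#); G#4 is not a chord tone.
It is approached by step down from A4 and left by step down to F#4.
Step in, step out in the same direction — a passing tone.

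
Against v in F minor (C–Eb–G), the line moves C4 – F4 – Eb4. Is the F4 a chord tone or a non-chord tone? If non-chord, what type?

Non-chord tone — an appoggiatura.

The harmony at that moment is C minor triad (C, Eb, G); F4 is not a chord tone.
It is approached by leap up from C4 and left by step down to Eb4.
Leap in, step out — an appoggiatura.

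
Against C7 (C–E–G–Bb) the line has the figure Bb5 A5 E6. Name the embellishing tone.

The harmony at that moment is C dominant seventh chord (C, E, G, Bb); A5 is not a chord tone.
It is approached by step down from Bb5 and left by leap up to E6.
Step in, leap out — an escape tone.

A5 is an escape tone.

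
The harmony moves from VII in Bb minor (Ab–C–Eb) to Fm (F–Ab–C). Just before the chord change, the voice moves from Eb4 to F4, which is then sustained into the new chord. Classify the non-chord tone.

The harmony at that moment is Ab major triad (Ab, C, Eb); F4 is not a chord tone.
It is approached by step up from Eb4 and then sustained as the same pitch into the next harmony.
Arriving early and becoming a chord tone when the harmony changes — an anticipation.

F4 is an anticipation.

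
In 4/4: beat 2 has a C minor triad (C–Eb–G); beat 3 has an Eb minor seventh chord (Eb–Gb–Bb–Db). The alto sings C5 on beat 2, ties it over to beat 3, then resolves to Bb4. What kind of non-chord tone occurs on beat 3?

Suspension.

The harmony at that moment is Eb minor seventh chord (Eb, Gb, Bb, Db); C5 is not a chord tone.
It is held over (the same pitch as the preceding C5) and left by step down to Bb4.
Held over from the previous chord and resolving down by step — a suspension.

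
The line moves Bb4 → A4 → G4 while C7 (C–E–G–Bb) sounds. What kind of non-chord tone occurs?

The harmony at that moment is C dominant seventh chord (C, E, G, Bb); A4 is not a chord tone.
It is approached by step down from Bb4 and left by step down to G4.
Step in, step out in the same direction — a passing tone.

A4 is a passing tone.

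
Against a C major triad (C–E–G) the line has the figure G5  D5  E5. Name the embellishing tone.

The harmony at that moment is C major triad (C, E, G); D5 is not a chord tone.
It is approached by leap down from G5 and left by step up to E5.
Leap in, step out — an appoggiatura.

D5 is an appoggiatura.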